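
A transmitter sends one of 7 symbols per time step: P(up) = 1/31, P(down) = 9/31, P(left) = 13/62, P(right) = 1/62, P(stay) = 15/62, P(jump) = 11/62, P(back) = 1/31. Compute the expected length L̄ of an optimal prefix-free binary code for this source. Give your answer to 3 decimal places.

Repeatedly combine the two least-probable nodes; the expected code length is the sum of the merged weights.
merge 1/62 + 1/31 → 3/62
merge 1/31 + 3/62 → 5/62
merge 5/62 + 11/62 → 8/31
merge 13/62 + 15/62 → 14/31
merge 8/31 + 9/31 → 17/31
merge 14/31 + 17/31 → 1
L = 3/62 + 5/62 + 8/31 + 14/31 + 17/31 + 1 = 74/31 ≈ 2.387 bits/symbol.

2.387 bits/symbol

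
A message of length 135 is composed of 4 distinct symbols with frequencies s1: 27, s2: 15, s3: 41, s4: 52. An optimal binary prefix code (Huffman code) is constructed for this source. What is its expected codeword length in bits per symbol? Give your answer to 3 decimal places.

1.926 bits/symbol

Probabilities are the counts divided by 135.
Repeatedly combine the two least-probable nodes; the expected code length is the sum of the merged weights.
merge 1/9 + 1/5 → 14/45
merge 41/135 + 14/45 → 83/135
merge 52/135 + 83/135 → 1
L = 14/45 + 83/135 + 1 = 52/27 ≈ 1.926 bits/symbol.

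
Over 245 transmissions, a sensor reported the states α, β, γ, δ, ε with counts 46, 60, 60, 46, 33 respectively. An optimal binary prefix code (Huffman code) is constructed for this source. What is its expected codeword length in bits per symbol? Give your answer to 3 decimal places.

Probabilities are the counts divided by 245.
Repeatedly combine the two least-probable nodes; the expected code length is the sum of the merged weights.
merge 33/245 + 46/245 → 79/245
merge 46/245 + 12/49 → 106/245
merge 12/49 + 79/245 → 139/245
merge 106/245 + 139/245 → 1
L = 79/245 + 106/245 + 139/245 + 1 = 569/245 ≈ 2.322 bits/symbol.

2.322 bits/symbol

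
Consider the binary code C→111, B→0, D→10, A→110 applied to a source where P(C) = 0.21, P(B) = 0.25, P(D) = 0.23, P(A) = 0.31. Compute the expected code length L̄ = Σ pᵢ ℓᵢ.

2.27 bits/symbol

L̄ = Σ pᵢ·ℓᵢ = 0.21·3 + 0.25·1 + 0.23·2 + 0.31·3 = 2.27 bits/symbol.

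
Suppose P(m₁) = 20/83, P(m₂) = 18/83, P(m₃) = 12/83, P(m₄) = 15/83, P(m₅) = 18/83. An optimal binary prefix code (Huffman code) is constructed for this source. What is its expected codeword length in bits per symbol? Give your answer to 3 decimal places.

Repeatedly combine the two least-probable nodes; the expected code length is the sum of the merged weights.
merge 12/83 + 15/83 → 27/83
merge 18/83 + 18/83 → 36/83
merge 20/83 + 27/83 → 47/83
merge 36/83 + 47/83 → 1
L = 27/83 + 36/83 + 47/83 + 1 = 193/83 ≈ 2.325 bits/symbol.

2.325 bits/symbol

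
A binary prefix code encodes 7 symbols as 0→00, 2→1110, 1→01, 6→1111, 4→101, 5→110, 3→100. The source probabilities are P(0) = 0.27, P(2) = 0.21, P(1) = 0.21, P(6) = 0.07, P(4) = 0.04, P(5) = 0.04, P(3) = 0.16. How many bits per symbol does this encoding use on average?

L̄ = Σ pᵢ·ℓᵢ = 0.27·2 + 0.21·4 + 0.21·2 + 0.07·4 + 0.04·3 + 0.04·3 + 0.16·3 = 2.8 bits/symbol.

2.8 bits/symbol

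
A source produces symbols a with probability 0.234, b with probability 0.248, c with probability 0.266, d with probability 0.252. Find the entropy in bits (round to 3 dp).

1.998 bits

H = −Σ pᵢ log₂ pᵢ.
−0.234·log₂(0.234) = 0.4903
−0.248·log₂(0.248) = 0.4989
−0.266·log₂(0.266) = 0.5082
−0.252·log₂(0.252) = 0.5011
Sum ≈ 1.9985 → 1.998 bits.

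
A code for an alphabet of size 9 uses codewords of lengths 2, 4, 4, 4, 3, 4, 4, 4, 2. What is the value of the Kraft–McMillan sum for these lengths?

1

With common denominator 2^4 = 16: Σ 2^(−ℓᵢ) = 4/16 + 1/16 + 1/16 + 1/16 + 2/16 + 1/16 + 1/16 + 1/16 + 4/16 = 16/16 = 1.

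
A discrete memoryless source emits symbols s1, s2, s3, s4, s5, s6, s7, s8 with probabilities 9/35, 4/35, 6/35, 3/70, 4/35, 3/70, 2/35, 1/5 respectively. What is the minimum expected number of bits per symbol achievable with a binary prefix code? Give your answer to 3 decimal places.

2.771 bits/symbol

Repeatedly combine the two least-probable nodes; the expected code length is the sum of the merged weights.
merge 3/70 + 3/70 → 3/35
merge 2/35 + 3/35 → 1/7
merge 4/35 + 4/35 → 8/35
merge 1/7 + 6/35 → 11/35
merge 1/5 + 8/35 → 3/7
merge 9/35 + 11/35 → 4/7
merge 3/7 + 4/7 → 1
L = 3/35 + 1/7 + 8/35 + 11/35 + 3/7 + 4/7 + 1 = 97/35 ≈ 2.771 bits/symbol.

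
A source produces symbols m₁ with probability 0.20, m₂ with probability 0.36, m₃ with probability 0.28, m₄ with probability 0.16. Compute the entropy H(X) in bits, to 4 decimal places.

H = −Σ pᵢ log₂ pᵢ.
−0.20·log₂(0.20) = 0.4644
−0.36·log₂(0.36) = 0.5306
−0.28·log₂(0.28) = 0.5142
−0.16·log₂(0.16) = 0.4230
Sum ≈ 1.9322 → 1.9322 bits.

1.9322 bits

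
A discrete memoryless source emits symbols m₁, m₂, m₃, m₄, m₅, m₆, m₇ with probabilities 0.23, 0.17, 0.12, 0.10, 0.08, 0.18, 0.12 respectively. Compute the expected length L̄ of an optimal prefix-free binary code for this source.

2.77 bits/symbol

Repeatedly combine the two least-probable nodes; the expected code length is the sum of the merged weights.
merge 2/25 + 1/10 → 9/50
merge 3/25 + 3/25 → 6/25
merge 17/100 + 9/50 → 7/20
merge 9/50 + 23/100 → 41/100
merge 6/25 + 7/20 → 59/100
merge 41/100 + 59/100 → 1
L = 9/50 + 6/25 + 7/20 + 41/100 + 59/100 + 1 = 277/100 = 2.77 bits/symbol.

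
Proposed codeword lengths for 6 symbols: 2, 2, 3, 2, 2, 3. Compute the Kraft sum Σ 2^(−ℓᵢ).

1.25

With common denominator 2^3 = 8: Σ 2^(−ℓᵢ) = 2/8 + 2/8 + 1/8 + 2/8 + 2/8 + 1/8 = 10/8 = 1.25.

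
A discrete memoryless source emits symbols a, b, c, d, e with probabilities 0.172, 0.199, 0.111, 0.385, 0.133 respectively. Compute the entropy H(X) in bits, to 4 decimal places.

H = −Σ pᵢ log₂ pᵢ.
−0.172·log₂(0.172) = 0.4368
−0.199·log₂(0.199) = 0.4635
−0.111·log₂(0.111) = 0.3520
−0.385·log₂(0.385) = 0.5302
−0.133·log₂(0.133) = 0.3871
Sum ≈ 2.1696 → 2.1696 bits.

2.1696 bits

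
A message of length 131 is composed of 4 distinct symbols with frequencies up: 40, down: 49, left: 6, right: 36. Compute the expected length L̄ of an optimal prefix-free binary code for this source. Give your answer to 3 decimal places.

1.947 bits/symbol

Probabilities are the counts divided by 131.
Repeatedly combine the two least-probable nodes; the expected code length is the sum of the merged weights.
merge 6/131 + 36/131 → 42/131
merge 40/131 + 42/131 → 82/131
merge 49/131 + 82/131 → 1
L = 42/131 + 82/131 + 1 = 255/131 ≈ 1.947 bits/symbol.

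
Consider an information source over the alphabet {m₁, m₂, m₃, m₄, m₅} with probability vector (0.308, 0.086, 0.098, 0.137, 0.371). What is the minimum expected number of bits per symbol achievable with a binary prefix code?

2.134 bits/symbol

Repeatedly combine the two least-probable nodes; the expected code length is the sum of the merged weights.
merge 43/500 + 49/500 → 23/125
merge 137/1000 + 23/125 → 321/1000
merge 77/250 + 321/1000 → 629/1000
merge 371/1000 + 629/1000 → 1
L = 23/125 + 321/1000 + 629/1000 + 1 = 1067/500 = 2.134 bits/symbol.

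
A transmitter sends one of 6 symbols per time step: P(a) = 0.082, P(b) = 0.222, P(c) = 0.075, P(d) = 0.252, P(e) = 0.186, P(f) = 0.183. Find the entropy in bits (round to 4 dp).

H = −Σ pᵢ log₂ pᵢ.
−0.082·log₂(0.082) = 0.2959
−0.222·log₂(0.222) = 0.4820
−0.075·log₂(0.075) = 0.2803
−0.252·log₂(0.252) = 0.5011
−0.186·log₂(0.186) = 0.4514
−0.183·log₂(0.183) = 0.4484
Sum ≈ 2.4590 → 2.4590 bits.

2.4590 bits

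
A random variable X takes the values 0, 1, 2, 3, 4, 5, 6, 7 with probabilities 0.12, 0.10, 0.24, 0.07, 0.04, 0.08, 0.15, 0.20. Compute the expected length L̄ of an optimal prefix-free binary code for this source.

2.85 bits/symbol

Repeatedly combine the two least-probable nodes; the expected code length is the sum of the merged weights.
merge 1/25 + 7/100 → 11/100
merge 2/25 + 1/10 → 9/50
merge 11/100 + 3/25 → 23/100
merge 3/20 + 9/50 → 33/100
merge 1/5 + 23/100 → 43/100
merge 6/25 + 33/100 → 57/100
merge 43/100 + 57/100 → 1
L = 11/100 + 9/50 + 23/100 + 33/100 + 43/100 + 57/100 + 1 = 57/20 = 2.85 bits/symbol.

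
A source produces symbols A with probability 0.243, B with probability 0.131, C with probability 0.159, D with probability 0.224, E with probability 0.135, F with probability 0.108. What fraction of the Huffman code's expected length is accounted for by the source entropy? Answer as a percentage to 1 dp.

99.6%

Entropy H = −Σ p log₂ p ≈ 2.5222 bits.
Huffman merges: 27/250+131/1000→239/1000; 27/200+159/1000→147/500; 28/125+239/1000→463/1000; 243/1000+147/500→537/1000; 463/1000+537/1000→1. L = 2533/1000 ≈ 2.5330.
Efficiency = H/L = 2.5222/2.5330 = 99.6%.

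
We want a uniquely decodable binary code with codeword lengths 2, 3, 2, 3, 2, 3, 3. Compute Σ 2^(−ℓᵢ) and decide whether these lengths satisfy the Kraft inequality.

1.25; no

With common denominator 2^3 = 8: Σ 2^(−ℓᵢ) = 2/8 + 1/8 + 2/8 + 1/8 + 2/8 + 1/8 + 1/8 = 10/8 = 1.25.
Kraft's inequality requires Σ ≤ 1; here Σ = 1.25 > 1, so no such prefix code exists.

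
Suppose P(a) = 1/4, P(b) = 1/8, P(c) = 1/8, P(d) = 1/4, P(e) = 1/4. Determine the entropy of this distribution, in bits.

Each probability is a power of 1/2, so log₂(1/p) is an integer.
H = Σ p·log₂(1/p) = 1/4·2 + 1/8·3 + 1/8·3 + 1/4·2 + 1/4·2 = 2.25 bits.

2.25 bits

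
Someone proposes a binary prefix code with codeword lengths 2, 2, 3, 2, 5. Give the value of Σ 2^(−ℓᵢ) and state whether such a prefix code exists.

With common denominator 2^5 = 32: Σ 2^(−ℓᵢ) = 8/32 + 8/32 + 4/32 + 8/32 + 1/32 = 29/32 = 0.90625.
Kraft's inequality requires Σ ≤ 1; here Σ = 0.90625 ≤ 1, so such a prefix code exists.

0.90625; yes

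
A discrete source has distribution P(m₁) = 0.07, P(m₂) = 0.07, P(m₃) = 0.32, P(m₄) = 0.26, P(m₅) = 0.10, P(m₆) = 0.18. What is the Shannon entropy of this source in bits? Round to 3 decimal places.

2.346 bits

H = −Σ pᵢ log₂ pᵢ.
−0.07·log₂(0.07) = 0.2686
−0.07·log₂(0.07) = 0.2686
−0.32·log₂(0.32) = 0.5260
−0.26·log₂(0.26) = 0.5053
−0.10·log₂(0.10) = 0.3322
−0.18·log₂(0.18) = 0.4453
Sum ≈ 2.3459 → 2.346 bits.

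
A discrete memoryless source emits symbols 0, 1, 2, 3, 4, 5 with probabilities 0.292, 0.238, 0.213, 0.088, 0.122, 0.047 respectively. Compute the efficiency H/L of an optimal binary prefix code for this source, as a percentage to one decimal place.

Entropy H = −Σ p log₂ p ≈ 2.3729 bits.
Huffman merges: 47/1000+11/125→27/200; 61/500+27/200→257/1000; 213/1000+119/500→451/1000; 257/1000+73/250→549/1000; 451/1000+549/1000→1. L = 299/125 ≈ 2.3920.
Efficiency = H/L = 2.3729/2.3920 = 99.2%.

99.2%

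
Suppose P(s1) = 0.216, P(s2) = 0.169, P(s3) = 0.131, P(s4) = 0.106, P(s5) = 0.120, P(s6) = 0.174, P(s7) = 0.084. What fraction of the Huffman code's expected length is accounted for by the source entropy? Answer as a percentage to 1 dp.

98.6%

Entropy H = −Σ p log₂ p ≈ 2.7446 bits.
Huffman merges: 21/250+53/500→19/100; 3/25+131/1000→251/1000; 169/1000+87/500→343/1000; 19/100+27/125→203/500; 251/1000+343/1000→297/500; 203/500+297/500→1. L = 348/125 ≈ 2.7840.
Efficiency = H/L = 2.7446/2.7840 = 98.6%.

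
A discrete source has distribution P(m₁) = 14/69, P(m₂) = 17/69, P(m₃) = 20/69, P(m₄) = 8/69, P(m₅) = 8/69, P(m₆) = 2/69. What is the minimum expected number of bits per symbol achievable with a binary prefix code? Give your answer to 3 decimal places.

Repeatedly combine the two least-probable nodes; the expected code length is the sum of the merged weights.
merge 2/69 + 8/69 → 10/69
merge 8/69 + 10/69 → 6/23
merge 14/69 + 17/69 → 31/69
merge 6/23 + 20/69 → 38/69
merge 31/69 + 38/69 → 1
L = 10/69 + 6/23 + 31/69 + 38/69 + 1 = 166/69 ≈ 2.406 bits/symbol.

2.406 bits/symbol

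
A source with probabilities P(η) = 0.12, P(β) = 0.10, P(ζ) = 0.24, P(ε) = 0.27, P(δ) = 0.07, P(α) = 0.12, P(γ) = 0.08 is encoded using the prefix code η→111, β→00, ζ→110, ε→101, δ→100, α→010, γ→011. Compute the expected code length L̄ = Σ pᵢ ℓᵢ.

2.9 bits/symbol

L̄ = Σ pᵢ·ℓᵢ = 0.12·3 + 0.10·2 + 0.24·3 + 0.27·3 + 0.07·3 + 0.12·3 + 0.08·3 = 2.9 bits/symbol.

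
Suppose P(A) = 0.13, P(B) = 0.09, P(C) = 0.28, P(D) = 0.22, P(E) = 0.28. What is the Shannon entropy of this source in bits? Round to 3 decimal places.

2.204 bits

H = −Σ pᵢ log₂ pᵢ.
−0.13·log₂(0.13) = 0.3826
−0.09·log₂(0.09) = 0.3127
−0.28·log₂(0.28) = 0.5142
−0.22·log₂(0.22) = 0.4806
−0.28·log₂(0.28) = 0.5142
Sum ≈ 2.2043 → 2.204 bits.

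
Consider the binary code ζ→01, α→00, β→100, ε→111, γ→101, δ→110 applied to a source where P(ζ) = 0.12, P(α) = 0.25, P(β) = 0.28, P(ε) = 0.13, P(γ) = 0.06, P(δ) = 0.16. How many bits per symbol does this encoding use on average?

2.63 bits/symbol

L̄ = Σ pᵢ·ℓᵢ = 0.12·2 + 0.25·2 + 0.28·3 + 0.13·3 + 0.06·3 + 0.16·3 = 2.63 bits/symbol.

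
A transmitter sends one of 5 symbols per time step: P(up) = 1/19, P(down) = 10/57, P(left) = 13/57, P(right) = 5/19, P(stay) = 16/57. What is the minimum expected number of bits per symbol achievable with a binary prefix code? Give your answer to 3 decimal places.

Repeatedly combine the two least-probable nodes; the expected code length is the sum of the merged weights.
merge 1/19 + 10/57 → 13/57
merge 13/57 + 13/57 → 26/57
merge 5/19 + 16/57 → 31/57
merge 26/57 + 31/57 → 1
L = 13/57 + 26/57 + 31/57 + 1 = 127/57 ≈ 2.228 bits/symbol.

2.228 bits/symbol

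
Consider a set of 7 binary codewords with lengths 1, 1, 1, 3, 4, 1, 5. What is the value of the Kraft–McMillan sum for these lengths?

With common denominator 2^5 = 32: Σ 2^(−ℓᵢ) = 16/32 + 16/32 + 16/32 + 4/32 + 2/32 + 16/32 + 1/32 = 71/32 = 2.21875.

2.21875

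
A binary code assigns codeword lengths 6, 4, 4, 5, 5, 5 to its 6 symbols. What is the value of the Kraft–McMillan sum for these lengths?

With common denominator 2^6 = 64: Σ 2^(−ℓᵢ) = 1/64 + 4/64 + 4/64 + 2/64 + 2/64 + 2/64 = 15/64 = 0.234375.

0.234375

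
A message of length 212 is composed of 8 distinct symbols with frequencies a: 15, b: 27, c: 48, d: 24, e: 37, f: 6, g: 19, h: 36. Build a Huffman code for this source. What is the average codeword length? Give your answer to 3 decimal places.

2.873 bits/symbol

Probabilities are the counts divided by 212.
Repeatedly combine the two least-probable nodes; the expected code length is the sum of the merged weights.
merge 3/106 + 15/212 → 21/212
merge 19/212 + 21/212 → 10/53
merge 6/53 + 27/212 → 51/212
merge 9/53 + 37/212 → 73/212
merge 10/53 + 12/53 → 22/53
merge 51/212 + 73/212 → 31/53
merge 22/53 + 31/53 → 1
L = 21/212 + 10/53 + 51/212 + 73/212 + 22/53 + 31/53 + 1 = 609/212 ≈ 2.873 bits/symbol.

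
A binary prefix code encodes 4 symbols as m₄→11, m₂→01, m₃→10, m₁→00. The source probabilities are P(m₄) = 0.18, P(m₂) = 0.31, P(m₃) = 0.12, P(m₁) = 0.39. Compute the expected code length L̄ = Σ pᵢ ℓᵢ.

L̄ = Σ pᵢ·ℓᵢ = 0.18·2 + 0.31·2 + 0.12·2 + 0.39·2 = 2 bits/symbol.

2 bits/symbol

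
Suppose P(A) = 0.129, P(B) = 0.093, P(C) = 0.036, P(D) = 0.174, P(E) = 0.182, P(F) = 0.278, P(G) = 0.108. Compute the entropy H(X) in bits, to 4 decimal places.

H = −Σ pᵢ log₂ pᵢ.
−0.129·log₂(0.129) = 0.3811
−0.093·log₂(0.093) = 0.3187
−0.036·log₂(0.036) = 0.1727
−0.174·log₂(0.174) = 0.4390
−0.182·log₂(0.182) = 0.4474
−0.278·log₂(0.278) = 0.5134
−0.108·log₂(0.108) = 0.3468
Sum ≈ 2.6190 → 2.6190 bits.

2.6190 bits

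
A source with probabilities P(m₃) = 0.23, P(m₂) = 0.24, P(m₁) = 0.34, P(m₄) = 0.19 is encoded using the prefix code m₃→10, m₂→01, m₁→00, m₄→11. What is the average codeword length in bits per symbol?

L̄ = Σ pᵢ·ℓᵢ = 0.23·2 + 0.24·2 + 0.34·2 + 0.19·2 = 2 bits/symbol.

2 bits/symbol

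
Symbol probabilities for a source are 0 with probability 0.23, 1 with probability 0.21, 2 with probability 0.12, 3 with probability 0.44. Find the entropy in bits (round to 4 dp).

1.8487 bits

H = −Σ pᵢ log₂ pᵢ.
−0.23·log₂(0.23) = 0.4877
−0.21·log₂(0.21) = 0.4728
−0.12·log₂(0.12) = 0.3671
−0.44·log₂(0.44) = 0.5211
Sum ≈ 1.8487 → 1.8487 bits.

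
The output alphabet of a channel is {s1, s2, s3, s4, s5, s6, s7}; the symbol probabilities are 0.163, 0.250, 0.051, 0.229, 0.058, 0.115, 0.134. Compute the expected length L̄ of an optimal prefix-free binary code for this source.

2.63 bits/symbol

Repeatedly combine the two least-probable nodes; the expected code length is the sum of the merged weights.
merge 51/1000 + 29/500 → 109/1000
merge 109/1000 + 23/200 → 28/125
merge 67/500 + 163/1000 → 297/1000
merge 28/125 + 229/1000 → 453/1000
merge 1/4 + 297/1000 → 547/1000
merge 453/1000 + 547/1000 → 1
L = 109/1000 + 28/125 + 297/1000 + 453/1000 + 547/1000 + 1 = 263/100 = 2.63 bits/symbol.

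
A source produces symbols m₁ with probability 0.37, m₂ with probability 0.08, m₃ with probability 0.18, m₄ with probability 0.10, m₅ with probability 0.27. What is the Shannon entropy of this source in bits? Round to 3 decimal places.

2.110 bits

H = −Σ pᵢ log₂ pᵢ.
−0.37·log₂(0.37) = 0.5307
−0.08·log₂(0.08) = 0.2915
−0.18·log₂(0.18) = 0.4453
−0.10·log₂(0.10) = 0.3322
−0.27·log₂(0.27) = 0.5100
Sum ≈ 2.1098 → 2.110 bits.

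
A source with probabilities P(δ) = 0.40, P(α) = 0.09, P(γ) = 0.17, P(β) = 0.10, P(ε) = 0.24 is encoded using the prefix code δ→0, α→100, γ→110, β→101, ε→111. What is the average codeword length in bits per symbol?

L̄ = Σ pᵢ·ℓᵢ = 0.40·1 + 0.09·3 + 0.17·3 + 0.10·3 + 0.24·3 = 2.2 bits/symbol.

2.2 bits/symbol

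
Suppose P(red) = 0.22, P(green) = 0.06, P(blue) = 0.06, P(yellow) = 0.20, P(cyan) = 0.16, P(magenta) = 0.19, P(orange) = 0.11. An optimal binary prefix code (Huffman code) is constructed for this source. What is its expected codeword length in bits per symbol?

Repeatedly combine the two least-probable nodes; the expected code length is the sum of the merged weights.
merge 3/50 + 3/50 → 3/25
merge 11/100 + 3/25 → 23/100
merge 4/25 + 19/100 → 7/20
merge 1/5 + 11/50 → 21/50
merge 23/100 + 7/20 → 29/50
merge 21/50 + 29/50 → 1
L = 3/25 + 23/100 + 7/20 + 21/50 + 29/50 + 1 = 27/10 = 2.7 bits/symbol.

2.7 bits/symbol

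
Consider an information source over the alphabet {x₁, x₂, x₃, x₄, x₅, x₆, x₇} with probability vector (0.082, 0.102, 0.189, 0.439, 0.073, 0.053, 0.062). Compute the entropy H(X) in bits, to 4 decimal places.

2.3564 bits

H = −Σ pᵢ log₂ pᵢ.
−0.082·log₂(0.082) = 0.2959
−0.102·log₂(0.102) = 0.3359
−0.189·log₂(0.189) = 0.4543
−0.439·log₂(0.439) = 0.5214
−0.073·log₂(0.073) = 0.2756
−0.053·log₂(0.053) = 0.2246
−0.062·log₂(0.062) = 0.2487
Sum ≈ 2.3564 → 2.3564 bits.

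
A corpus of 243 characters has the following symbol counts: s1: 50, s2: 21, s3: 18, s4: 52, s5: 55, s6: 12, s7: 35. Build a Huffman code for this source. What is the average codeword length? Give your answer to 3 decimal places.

Probabilities are the counts divided by 243.
Repeatedly combine the two least-probable nodes; the expected code length is the sum of the merged weights.
merge 4/81 + 2/27 → 10/81
merge 7/81 + 10/81 → 17/81
merge 35/243 + 50/243 → 85/243
merge 17/81 + 52/243 → 103/243
merge 55/243 + 85/243 → 140/243
merge 103/243 + 140/243 → 1
L = 10/81 + 17/81 + 85/243 + 103/243 + 140/243 + 1 = 652/243 ≈ 2.683 bits/symbol.

2.683 bits/symbol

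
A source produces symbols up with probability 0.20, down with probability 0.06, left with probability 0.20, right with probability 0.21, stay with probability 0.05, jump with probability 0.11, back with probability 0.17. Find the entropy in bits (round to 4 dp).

2.6461 bits

H = −Σ pᵢ log₂ pᵢ.
−0.20·log₂(0.20) = 0.4644
−0.06·log₂(0.06) = 0.2435
−0.20·log₂(0.20) = 0.4644
−0.21·log₂(0.21) = 0.4728
−0.05·log₂(0.05) = 0.2161
−0.11·log₂(0.11) = 0.3503
−0.17·log₂(0.17) = 0.4346
Sum ≈ 2.6461 → 2.6461 bits.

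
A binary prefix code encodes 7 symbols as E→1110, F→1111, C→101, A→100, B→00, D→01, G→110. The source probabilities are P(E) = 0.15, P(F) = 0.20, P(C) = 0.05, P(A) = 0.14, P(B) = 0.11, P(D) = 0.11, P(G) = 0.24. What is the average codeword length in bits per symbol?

3.13 bits/symbol

L̄ = Σ pᵢ·ℓᵢ = 0.15·4 + 0.20·4 + 0.05·3 + 0.14·3 + 0.11·2 + 0.11·2 + 0.24·3 = 3.13 bits/symbol.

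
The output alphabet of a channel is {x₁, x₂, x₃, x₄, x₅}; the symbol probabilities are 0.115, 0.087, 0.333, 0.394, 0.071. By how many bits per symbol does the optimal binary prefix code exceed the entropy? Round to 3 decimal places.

Entropy H = −Σ p log₂ p ≈ 1.9940 bits.
Huffman merges: 71/1000+87/1000→79/500; 23/200+79/500→273/1000; 273/1000+333/1000→303/500; 197/500+303/500→1. L = 2037/1000 ≈ 2.0370.
L − H = 2.0370 − 1.9940 = 0.043 bits.

0.043 bits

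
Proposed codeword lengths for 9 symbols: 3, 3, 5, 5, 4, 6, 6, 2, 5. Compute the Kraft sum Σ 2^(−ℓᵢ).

0.6875

With common denominator 2^6 = 64: Σ 2^(−ℓᵢ) = 8/64 + 8/64 + 2/64 + 2/64 + 4/64 + 1/64 + 1/64 + 16/64 + 2/64 = 44/64 = 0.6875.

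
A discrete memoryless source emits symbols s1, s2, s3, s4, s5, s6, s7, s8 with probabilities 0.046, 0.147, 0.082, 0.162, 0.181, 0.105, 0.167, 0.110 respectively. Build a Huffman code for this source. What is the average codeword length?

2.947 bits/symbol

Repeatedly combine the two least-probable nodes; the expected code length is the sum of the merged weights.
merge 23/500 + 41/500 → 16/125
merge 21/200 + 11/100 → 43/200
merge 16/125 + 147/1000 → 11/40
merge 81/500 + 167/1000 → 329/1000
merge 181/1000 + 43/200 → 99/250
merge 11/40 + 329/1000 → 151/250
merge 99/250 + 151/250 → 1
L = 16/125 + 43/200 + 11/40 + 329/1000 + 99/250 + 151/250 + 1 = 2947/1000 = 2.947 bits/symbol.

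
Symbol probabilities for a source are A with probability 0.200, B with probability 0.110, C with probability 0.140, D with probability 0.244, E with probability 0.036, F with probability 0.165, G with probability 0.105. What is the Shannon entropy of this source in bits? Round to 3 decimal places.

2.651 bits

H = −Σ pᵢ log₂ pᵢ.
−0.200·log₂(0.200) = 0.4644
−0.110·log₂(0.110) = 0.3503
−0.140·log₂(0.140) = 0.3971
−0.244·log₂(0.244) = 0.4966
−0.036·log₂(0.036) = 0.1727
−0.165·log₂(0.165) = 0.4289
−0.105·log₂(0.105) = 0.3414
Sum ≈ 2.6513 → 2.651 bits.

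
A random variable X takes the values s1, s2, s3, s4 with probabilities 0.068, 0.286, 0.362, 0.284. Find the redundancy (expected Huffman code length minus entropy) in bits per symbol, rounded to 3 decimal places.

Entropy H = −Σ p log₂ p ≈ 1.8266 bits.
Huffman merges: 17/250+71/250→44/125; 143/500+44/125→319/500; 181/500+319/500→1. L = 199/100 ≈ 1.9900.
L − H = 1.9900 − 1.8266 = 0.163 bits.

0.163 bits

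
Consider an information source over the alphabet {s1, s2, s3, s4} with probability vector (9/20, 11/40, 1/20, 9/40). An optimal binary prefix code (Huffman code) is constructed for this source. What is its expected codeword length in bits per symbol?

1.825 bits/symbol

Repeatedly combine the two least-probable nodes; the expected code length is the sum of the merged weights.
merge 1/20 + 9/40 → 11/40
merge 11/40 + 11/40 → 11/20
merge 9/20 + 11/20 → 1
L = 11/40 + 11/20 + 1 = 73/40 = 1.825 bits/symbol.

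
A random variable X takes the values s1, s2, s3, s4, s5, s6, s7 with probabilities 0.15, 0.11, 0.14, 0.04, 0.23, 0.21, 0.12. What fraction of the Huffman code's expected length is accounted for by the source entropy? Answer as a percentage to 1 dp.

98.6%

Entropy H = −Σ p log₂ p ≈ 2.6713 bits.
Huffman merges: 1/25+11/100→3/20; 3/25+7/50→13/50; 3/20+3/20→3/10; 21/100+23/100→11/25; 13/50+3/10→14/25; 11/25+14/25→1. L = 271/100 ≈ 2.7100.
Efficiency = H/L = 2.6713/2.7100 = 98.6%.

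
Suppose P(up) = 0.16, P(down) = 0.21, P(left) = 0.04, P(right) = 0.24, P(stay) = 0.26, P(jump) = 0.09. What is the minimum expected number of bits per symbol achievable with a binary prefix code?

2.42 bits/symbol

Repeatedly combine the two least-probable nodes; the expected code length is the sum of the merged weights.
merge 1/25 + 9/100 → 13/100
merge 13/100 + 4/25 → 29/100
merge 21/100 + 6/25 → 9/20
merge 13/50 + 29/100 → 11/20
merge 9/20 + 11/20 → 1
L = 13/100 + 29/100 + 9/20 + 11/20 + 1 = 121/50 = 2.42 bits/symbol.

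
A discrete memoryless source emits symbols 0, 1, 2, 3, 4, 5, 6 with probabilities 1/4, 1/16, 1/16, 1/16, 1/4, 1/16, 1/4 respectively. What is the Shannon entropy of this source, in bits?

2.5 bits

Each probability is a power of 1/2, so log₂(1/p) is an integer.
H = Σ p·log₂(1/p) = 1/4·2 + 1/16·4 + 1/16·4 + 1/16·4 + 1/4·2 + 1/16·4 + 1/4·2 = 2.5 bits.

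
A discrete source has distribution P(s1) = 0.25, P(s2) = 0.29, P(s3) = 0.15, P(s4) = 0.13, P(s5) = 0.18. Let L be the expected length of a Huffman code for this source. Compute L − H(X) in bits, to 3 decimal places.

0.024 bits

Entropy H = −Σ p log₂ p ≈ 2.2564 bits.
Huffman merges: 13/100+3/20→7/25; 9/50+1/4→43/100; 7/25+29/100→57/100; 43/100+57/100→1. L = 57/25 ≈ 2.2800.
L − H = 2.2800 − 2.2564 = 0.024 bits.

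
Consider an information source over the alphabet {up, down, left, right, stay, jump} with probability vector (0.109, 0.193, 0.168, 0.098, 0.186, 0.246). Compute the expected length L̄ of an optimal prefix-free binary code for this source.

Repeatedly combine the two least-probable nodes; the expected code length is the sum of the merged weights.
merge 49/500 + 109/1000 → 207/1000
merge 21/125 + 93/500 → 177/500
merge 193/1000 + 207/1000 → 2/5
merge 123/500 + 177/500 → 3/5
merge 2/5 + 3/5 → 1
L = 207/1000 + 177/500 + 2/5 + 3/5 + 1 = 2561/1000 = 2.561 bits/symbol.

2.561 bits/symbol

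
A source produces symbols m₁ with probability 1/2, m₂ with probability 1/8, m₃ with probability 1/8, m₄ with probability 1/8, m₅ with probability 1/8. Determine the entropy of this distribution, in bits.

Each probability is a power of 1/2, so log₂(1/p) is an integer.
H = Σ p·log₂(1/p) = 1/2·1 + 1/8·3 + 1/8·3 + 1/8·3 + 1/8·3 = 2 bits.

2 bits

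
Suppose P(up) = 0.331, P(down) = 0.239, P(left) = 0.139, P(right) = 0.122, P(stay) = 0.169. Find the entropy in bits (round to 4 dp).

H = −Σ pᵢ log₂ pᵢ.
−0.331·log₂(0.331) = 0.5280
−0.239·log₂(0.239) = 0.4935
−0.139·log₂(0.139) = 0.3957
−0.122·log₂(0.122) = 0.3703
−0.169·log₂(0.169) = 0.4335
Sum ≈ 2.2209 → 2.2209 bits.

2.2209 bits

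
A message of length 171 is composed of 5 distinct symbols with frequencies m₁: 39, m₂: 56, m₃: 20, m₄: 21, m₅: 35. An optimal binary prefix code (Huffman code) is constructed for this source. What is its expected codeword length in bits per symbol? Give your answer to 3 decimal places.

2.240 bits/symbol

Probabilities are the counts divided by 171.
Repeatedly combine the two least-probable nodes; the expected code length is the sum of the merged weights.
merge 20/171 + 7/57 → 41/171
merge 35/171 + 13/57 → 74/171
merge 41/171 + 56/171 → 97/171
merge 74/171 + 97/171 → 1
L = 41/171 + 74/171 + 97/171 + 1 = 383/171 ≈ 2.240 bits/symbol.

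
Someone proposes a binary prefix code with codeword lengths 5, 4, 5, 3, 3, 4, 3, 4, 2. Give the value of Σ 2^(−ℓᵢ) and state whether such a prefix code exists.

0.875; yes

With common denominator 2^5 = 32: Σ 2^(−ℓᵢ) = 1/32 + 2/32 + 1/32 + 4/32 + 4/32 + 2/32 + 4/32 + 2/32 + 8/32 = 28/32 = 0.875.
Kraft's inequality requires Σ ≤ 1; here Σ = 0.875 ≤ 1, so such a prefix code exists.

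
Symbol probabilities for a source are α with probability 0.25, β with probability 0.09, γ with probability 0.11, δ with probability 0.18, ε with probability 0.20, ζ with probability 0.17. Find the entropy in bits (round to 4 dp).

H = −Σ pᵢ log₂ pᵢ.
−0.25·log₂(0.25) = 0.5000
−0.09·log₂(0.09) = 0.3127
−0.11·log₂(0.11) = 0.3503
−0.18·log₂(0.18) = 0.4453
−0.20·log₂(0.20) = 0.4644
−0.17·log₂(0.17) = 0.4346
Sum ≈ 2.5072 → 2.5072 bits.

2.5072 bits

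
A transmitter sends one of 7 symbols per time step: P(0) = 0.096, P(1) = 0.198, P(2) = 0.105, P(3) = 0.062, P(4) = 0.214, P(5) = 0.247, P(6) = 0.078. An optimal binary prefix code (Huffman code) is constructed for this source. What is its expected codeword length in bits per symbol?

2.679 bits/symbol

Repeatedly combine the two least-probable nodes; the expected code length is the sum of the merged weights.
merge 31/500 + 39/500 → 7/50
merge 12/125 + 21/200 → 201/1000
merge 7/50 + 99/500 → 169/500
merge 201/1000 + 107/500 → 83/200
merge 247/1000 + 169/500 → 117/200
merge 83/200 + 117/200 → 1
L = 7/50 + 201/1000 + 169/500 + 83/200 + 117/200 + 1 = 2679/1000 = 2.679 bits/symbol.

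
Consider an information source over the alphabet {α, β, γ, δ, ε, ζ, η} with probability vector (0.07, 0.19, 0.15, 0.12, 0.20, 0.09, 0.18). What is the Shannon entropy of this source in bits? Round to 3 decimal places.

2.724 bits

H = −Σ pᵢ log₂ pᵢ.
−0.07·log₂(0.07) = 0.2686
−0.19·log₂(0.19) = 0.4552
−0.15·log₂(0.15) = 0.4105
−0.12·log₂(0.12) = 0.3671
−0.20·log₂(0.20) = 0.4644
−0.09·log₂(0.09) = 0.3127
−0.18·log₂(0.18) = 0.4453
Sum ≈ 2.7237 → 2.724 bits.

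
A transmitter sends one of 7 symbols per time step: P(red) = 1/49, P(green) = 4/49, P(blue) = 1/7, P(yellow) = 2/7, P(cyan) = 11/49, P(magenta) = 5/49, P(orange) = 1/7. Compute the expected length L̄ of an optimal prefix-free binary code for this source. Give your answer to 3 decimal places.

2.592 bits/symbol

Repeatedly combine the two least-probable nodes; the expected code length is the sum of the merged weights.
merge 1/49 + 4/49 → 5/49
merge 5/49 + 5/49 → 10/49
merge 1/7 + 1/7 → 2/7
merge 10/49 + 11/49 → 3/7
merge 2/7 + 2/7 → 4/7
merge 3/7 + 4/7 → 1
L = 5/49 + 10/49 + 2/7 + 3/7 + 4/7 + 1 = 127/49 ≈ 2.592 bits/symbol.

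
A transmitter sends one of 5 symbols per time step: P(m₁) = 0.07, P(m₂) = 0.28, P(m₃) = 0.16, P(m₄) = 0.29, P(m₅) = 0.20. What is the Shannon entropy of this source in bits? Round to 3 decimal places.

H = −Σ pᵢ log₂ pᵢ.
−0.07·log₂(0.07) = 0.2686
−0.28·log₂(0.28) = 0.5142
−0.16·log₂(0.16) = 0.4230
−0.29·log₂(0.29) = 0.5179
−0.20·log₂(0.20) = 0.4644
Sum ≈ 2.1881 → 2.188 bits.

2.188 bits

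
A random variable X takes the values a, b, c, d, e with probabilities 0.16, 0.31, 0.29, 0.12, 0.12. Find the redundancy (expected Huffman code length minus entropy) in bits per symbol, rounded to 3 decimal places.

0.041 bits

Entropy H = −Σ p log₂ p ≈ 2.1988 bits.
Huffman merges: 3/25+3/25→6/25; 4/25+6/25→2/5; 29/100+31/100→3/5; 2/5+3/5→1. L = 56/25 ≈ 2.2400.
L − H = 2.2400 − 2.1988 = 0.041 bits.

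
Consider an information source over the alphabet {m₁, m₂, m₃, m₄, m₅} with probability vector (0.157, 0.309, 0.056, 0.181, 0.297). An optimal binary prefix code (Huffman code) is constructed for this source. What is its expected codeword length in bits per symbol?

2.213 bits/symbol

Repeatedly combine the two least-probable nodes; the expected code length is the sum of the merged weights.
merge 7/125 + 157/1000 → 213/1000
merge 181/1000 + 213/1000 → 197/500
merge 297/1000 + 309/1000 → 303/500
merge 197/500 + 303/500 → 1
L = 213/1000 + 197/500 + 303/500 + 1 = 2213/1000 = 2.213 bits/symbol.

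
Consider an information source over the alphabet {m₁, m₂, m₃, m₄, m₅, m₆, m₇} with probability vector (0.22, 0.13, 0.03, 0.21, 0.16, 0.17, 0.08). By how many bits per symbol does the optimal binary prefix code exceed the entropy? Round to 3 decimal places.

Entropy H = −Σ p log₂ p ≈ 2.6369 bits.
Huffman merges: 3/100+2/25→11/100; 11/100+13/100→6/25; 4/25+17/100→33/100; 21/100+11/50→43/100; 6/25+33/100→57/100; 43/100+57/100→1. L = 67/25 ≈ 2.6800.
L − H = 2.6800 − 2.6369 = 0.043 bits.

0.043 bits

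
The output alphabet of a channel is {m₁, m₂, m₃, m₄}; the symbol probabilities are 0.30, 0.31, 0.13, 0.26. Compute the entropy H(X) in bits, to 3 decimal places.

H = −Σ pᵢ log₂ pᵢ.
−0.30·log₂(0.30) = 0.5211
−0.31·log₂(0.31) = 0.5238
−0.13·log₂(0.13) = 0.3826
−0.26·log₂(0.26) = 0.5053
Sum ≈ 1.9328 → 1.933 bits.

1.933 bits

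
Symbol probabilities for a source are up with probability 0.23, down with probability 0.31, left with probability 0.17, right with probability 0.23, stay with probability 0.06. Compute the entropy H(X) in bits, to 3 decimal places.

H = −Σ pᵢ log₂ pᵢ.
−0.23·log₂(0.23) = 0.4877
−0.31·log₂(0.31) = 0.5238
−0.17·log₂(0.17) = 0.4346
−0.23·log₂(0.23) = 0.4877
−0.06·log₂(0.06) = 0.2435
Sum ≈ 2.1773 → 2.177 bits.

2.177 bits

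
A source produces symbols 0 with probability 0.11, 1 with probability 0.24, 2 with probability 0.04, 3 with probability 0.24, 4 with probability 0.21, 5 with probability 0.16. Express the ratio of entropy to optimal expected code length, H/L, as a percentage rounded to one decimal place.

98.4%

Entropy H = −Σ p log₂ p ≈ 2.4202 bits.
Huffman merges: 1/25+11/100→3/20; 3/20+4/25→31/100; 21/100+6/25→9/20; 6/25+31/100→11/20; 9/20+11/20→1. L = 123/50 ≈ 2.4600.
Efficiency = H/L = 2.4202/2.4600 = 98.4%.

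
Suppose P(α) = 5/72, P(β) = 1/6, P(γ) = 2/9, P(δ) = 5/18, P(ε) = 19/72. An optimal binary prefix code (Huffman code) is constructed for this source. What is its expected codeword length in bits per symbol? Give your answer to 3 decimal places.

Repeatedly combine the two least-probable nodes; the expected code length is the sum of the merged weights.
merge 5/72 + 1/6 → 17/72
merge 2/9 + 17/72 → 11/24
merge 19/72 + 5/18 → 13/24
merge 11/24 + 13/24 → 1
L = 17/72 + 11/24 + 13/24 + 1 = 161/72 ≈ 2.236 bits/symbol.

2.236 bits/symbol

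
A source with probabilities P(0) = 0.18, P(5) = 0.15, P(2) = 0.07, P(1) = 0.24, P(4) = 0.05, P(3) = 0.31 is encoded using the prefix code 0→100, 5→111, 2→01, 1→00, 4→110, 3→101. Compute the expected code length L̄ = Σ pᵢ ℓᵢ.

2.69 bits/symbol

L̄ = Σ pᵢ·ℓᵢ = 0.18·3 + 0.15·3 + 0.07·2 + 0.24·2 + 0.05·3 + 0.31·3 = 2.69 bits/symbol.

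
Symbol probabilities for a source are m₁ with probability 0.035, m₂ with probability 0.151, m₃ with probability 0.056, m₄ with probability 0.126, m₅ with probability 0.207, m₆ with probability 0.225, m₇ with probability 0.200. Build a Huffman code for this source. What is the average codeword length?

Repeatedly combine the two least-probable nodes; the expected code length is the sum of the merged weights.
merge 7/200 + 7/125 → 91/1000
merge 91/1000 + 63/500 → 217/1000
merge 151/1000 + 1/5 → 351/1000
merge 207/1000 + 217/1000 → 53/125
merge 9/40 + 351/1000 → 72/125
merge 53/125 + 72/125 → 1
L = 91/1000 + 217/1000 + 351/1000 + 53/125 + 72/125 + 1 = 2659/1000 = 2.659 bits/symbol.

2.659 bits/symbol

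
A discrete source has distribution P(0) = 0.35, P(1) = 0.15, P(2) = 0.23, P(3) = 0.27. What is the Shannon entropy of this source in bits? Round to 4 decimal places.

H = −Σ pᵢ log₂ pᵢ.
−0.35·log₂(0.35) = 0.5301
−0.15·log₂(0.15) = 0.4105
−0.23·log₂(0.23) = 0.4877
−0.27·log₂(0.27) = 0.5100
Sum ≈ 1.9383 → 1.9383 bits.

1.9383 bits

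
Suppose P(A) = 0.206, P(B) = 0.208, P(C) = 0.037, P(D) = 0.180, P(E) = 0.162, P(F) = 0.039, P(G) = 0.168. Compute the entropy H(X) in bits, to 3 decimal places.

H = −Σ pᵢ log₂ pᵢ.
−0.206·log₂(0.206) = 0.4695
−0.208·log₂(0.208) = 0.4712
−0.037·log₂(0.037) = 0.1760
−0.180·log₂(0.180) = 0.4453
−0.162·log₂(0.162) = 0.4254
−0.039·log₂(0.039) = 0.1825
−0.168·log₂(0.168) = 0.4323
Sum ≈ 2.6023 → 2.602 bits.

2.602 bits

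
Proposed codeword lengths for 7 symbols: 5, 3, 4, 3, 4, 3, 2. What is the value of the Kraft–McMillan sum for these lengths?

With common denominator 2^5 = 32: Σ 2^(−ℓᵢ) = 1/32 + 4/32 + 2/32 + 4/32 + 2/32 + 4/32 + 8/32 = 25/32 = 0.78125.

0.78125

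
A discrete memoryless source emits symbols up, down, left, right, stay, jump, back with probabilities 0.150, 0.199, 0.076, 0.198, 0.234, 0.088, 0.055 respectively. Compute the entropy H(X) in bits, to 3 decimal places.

H = −Σ pᵢ log₂ pᵢ.
−0.150·log₂(0.150) = 0.4105
−0.199·log₂(0.199) = 0.4635
−0.076·log₂(0.076) = 0.2826
−0.198·log₂(0.198) = 0.4626
−0.234·log₂(0.234) = 0.4903
−0.088·log₂(0.088) = 0.3086
−0.055·log₂(0.055) = 0.2301
Sum ≈ 2.6482 → 2.648 bits.

2.648 bits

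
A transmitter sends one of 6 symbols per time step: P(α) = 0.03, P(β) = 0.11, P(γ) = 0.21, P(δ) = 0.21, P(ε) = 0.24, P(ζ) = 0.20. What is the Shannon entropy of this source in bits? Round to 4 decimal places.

2.4062 bits

H = −Σ pᵢ log₂ pᵢ.
−0.03·log₂(0.03) = 0.1518
−0.11·log₂(0.11) = 0.3503
−0.21·log₂(0.21) = 0.4728
−0.21·log₂(0.21) = 0.4728
−0.24·log₂(0.24) = 0.4941
−0.20·log₂(0.20) = 0.4644
Sum ≈ 2.4062 → 2.4062 bits.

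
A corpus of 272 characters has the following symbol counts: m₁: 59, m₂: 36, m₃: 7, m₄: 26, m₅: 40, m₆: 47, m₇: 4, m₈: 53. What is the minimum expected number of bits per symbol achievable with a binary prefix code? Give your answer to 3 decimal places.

Probabilities are the counts divided by 272.
Repeatedly combine the two least-probable nodes; the expected code length is the sum of the merged weights.
merge 1/68 + 7/272 → 11/272
merge 11/272 + 13/136 → 37/272
merge 9/68 + 37/272 → 73/272
merge 5/34 + 47/272 → 87/272
merge 53/272 + 59/272 → 7/17
merge 73/272 + 87/272 → 10/17
merge 7/17 + 10/17 → 1
L = 11/272 + 37/272 + 73/272 + 87/272 + 7/17 + 10/17 + 1 = 47/17 ≈ 2.765 bits/symbol.

2.765 bits/symbol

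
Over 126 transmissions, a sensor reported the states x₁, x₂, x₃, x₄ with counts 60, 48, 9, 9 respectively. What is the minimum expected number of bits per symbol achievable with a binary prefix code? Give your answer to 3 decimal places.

Probabilities are the counts divided by 126.
Repeatedly combine the two least-probable nodes; the expected code length is the sum of the merged weights.
merge 1/14 + 1/14 → 1/7
merge 1/7 + 8/21 → 11/21
merge 10/21 + 11/21 → 1
L = 1/7 + 11/21 + 1 = 5/3 ≈ 1.667 bits/symbol.

1.667 bits/symbol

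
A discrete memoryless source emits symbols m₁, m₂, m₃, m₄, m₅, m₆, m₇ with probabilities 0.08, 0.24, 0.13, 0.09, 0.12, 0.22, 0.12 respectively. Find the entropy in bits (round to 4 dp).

H = −Σ pᵢ log₂ pᵢ.
−0.08·log₂(0.08) = 0.2915
−0.24·log₂(0.24) = 0.4941
−0.13·log₂(0.13) = 0.3826
−0.09·log₂(0.09) = 0.3127
−0.12·log₂(0.12) = 0.3671
−0.22·log₂(0.22) = 0.4806
−0.12·log₂(0.12) = 0.3671
Sum ≈ 2.6956 → 2.6956 bits.

2.6956 bits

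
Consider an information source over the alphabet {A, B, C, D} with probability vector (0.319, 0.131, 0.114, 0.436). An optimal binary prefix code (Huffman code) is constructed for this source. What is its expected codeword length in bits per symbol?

1.809 bits/symbol

Repeatedly combine the two least-probable nodes; the expected code length is the sum of the merged weights.
merge 57/500 + 131/1000 → 49/200
merge 49/200 + 319/1000 → 141/250
merge 109/250 + 141/250 → 1
L = 49/200 + 141/250 + 1 = 1809/1000 = 1.809 bits/symbol.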